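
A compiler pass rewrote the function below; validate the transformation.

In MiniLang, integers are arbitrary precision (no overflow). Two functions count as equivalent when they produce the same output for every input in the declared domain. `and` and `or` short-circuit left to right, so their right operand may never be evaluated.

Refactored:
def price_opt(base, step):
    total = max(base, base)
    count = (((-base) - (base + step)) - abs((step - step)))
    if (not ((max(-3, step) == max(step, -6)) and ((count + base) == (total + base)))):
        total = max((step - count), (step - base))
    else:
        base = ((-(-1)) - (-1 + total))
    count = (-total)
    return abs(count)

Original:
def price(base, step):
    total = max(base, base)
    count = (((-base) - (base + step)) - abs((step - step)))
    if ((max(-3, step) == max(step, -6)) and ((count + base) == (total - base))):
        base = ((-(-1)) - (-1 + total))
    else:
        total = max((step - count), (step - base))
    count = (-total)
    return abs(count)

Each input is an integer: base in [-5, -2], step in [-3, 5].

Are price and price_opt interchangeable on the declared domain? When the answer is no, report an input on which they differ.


Run the pair on base=-5, step=5.
price: total := -5 | count := 5 | ((max(-3, step) == max(step, -6)) and ((count + base) == (total - base))): true | base := 7 | count := 5 | result 5
price_opt: total := -5 | count := 5 | (not ((max(-3, step) == max(step, -6)) and ((count + base) == (total + base)))): true | total := 10 | count := -10 | result 10
5 vs 10 — the two versions disagree here.
verdict: not equivalent; witness: base=-5, step=5


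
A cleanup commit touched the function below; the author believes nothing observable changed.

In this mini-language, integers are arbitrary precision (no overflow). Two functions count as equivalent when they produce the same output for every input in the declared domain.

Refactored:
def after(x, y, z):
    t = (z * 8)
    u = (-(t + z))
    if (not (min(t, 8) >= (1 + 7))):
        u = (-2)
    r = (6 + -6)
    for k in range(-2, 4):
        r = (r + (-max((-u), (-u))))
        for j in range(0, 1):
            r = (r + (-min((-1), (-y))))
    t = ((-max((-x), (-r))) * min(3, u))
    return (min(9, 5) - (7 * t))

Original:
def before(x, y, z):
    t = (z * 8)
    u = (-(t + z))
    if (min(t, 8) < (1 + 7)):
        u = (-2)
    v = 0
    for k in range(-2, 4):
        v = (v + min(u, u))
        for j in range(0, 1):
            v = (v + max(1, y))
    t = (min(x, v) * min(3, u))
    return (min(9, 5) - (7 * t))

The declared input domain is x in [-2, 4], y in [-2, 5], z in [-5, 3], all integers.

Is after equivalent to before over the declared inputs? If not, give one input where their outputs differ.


Reading the diff, among the changes: comparison usage differs; local variable names differ; arithmetic usage differs; boolean connective usage differs; constant usage differs; min/max/abs usage differs.
Spot check at x=-1, y=2, z=2 — before: t=16, then u=-18, then (min(t, 8) < (1 + 7)) is false, then v=0, then (k=-2), then v=-18, then (j=0), then v=-16, then (k=-1), then v=-34, then (j=0), then v=-32, then (k=0), then v=-50, then (j=0), then v=-48, then (k=1), then v=-66, then (j=0), then v=-64, then (k=2), then v=-82, then (j=0), then v=-80, then (k=3), then v=-98, then (j=0), then v=-96, then t=1728, then returns -12091. after: t=16, then u=-18, then (not (min(t, 8) >= (1 + 7))) is false, then r=0, then (k=-2), then r=-18, then (j=0), then r=-16, then (k=-1), then r=-34, then (j=0), then r=-32, then (k=0), then r=-50, then (j=0), then r=-48, then (k=1), then r=-66, then (j=0), then r=-64, then (k=2), then r=-82, then (j=0), then r=-80, then (k=3), then r=-98, then (j=0), then r=-96, then t=1728, then returns -12091. Both give -12091.
Sweeping the whole domain (504 inputs) finds no disagreement.
verdict: equivalent


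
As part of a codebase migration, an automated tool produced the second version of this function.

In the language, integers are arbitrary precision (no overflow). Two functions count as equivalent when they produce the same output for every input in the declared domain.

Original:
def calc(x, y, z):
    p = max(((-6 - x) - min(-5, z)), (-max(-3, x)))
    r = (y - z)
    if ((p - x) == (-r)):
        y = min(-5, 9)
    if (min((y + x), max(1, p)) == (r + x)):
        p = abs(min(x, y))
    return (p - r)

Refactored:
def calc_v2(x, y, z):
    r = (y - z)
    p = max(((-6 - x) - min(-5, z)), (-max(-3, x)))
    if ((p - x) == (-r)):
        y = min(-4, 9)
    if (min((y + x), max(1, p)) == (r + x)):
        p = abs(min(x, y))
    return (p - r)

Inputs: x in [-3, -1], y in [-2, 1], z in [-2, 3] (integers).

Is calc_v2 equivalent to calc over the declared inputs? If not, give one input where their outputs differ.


Try x=-2, y=-2, z=2.
calc: p becomes 2; next r becomes -4; next ((p - x) == (-r)) evaluates to true; next y becomes -5; next (min((y + x), max(1, p)) == (r + x)) evaluates to false; next final value 6
calc_v2: r becomes -4; next p becomes 2; next ((p - x) == (-r)) evaluates to true; next y becomes -4; next (min((y + x), max(1, p)) == (r + x)) evaluates to true; next p becomes 4; next final value 8
6 against 8: the behavior changed.
verdict: not equivalent; witness: x=-2, y=-2, z=2


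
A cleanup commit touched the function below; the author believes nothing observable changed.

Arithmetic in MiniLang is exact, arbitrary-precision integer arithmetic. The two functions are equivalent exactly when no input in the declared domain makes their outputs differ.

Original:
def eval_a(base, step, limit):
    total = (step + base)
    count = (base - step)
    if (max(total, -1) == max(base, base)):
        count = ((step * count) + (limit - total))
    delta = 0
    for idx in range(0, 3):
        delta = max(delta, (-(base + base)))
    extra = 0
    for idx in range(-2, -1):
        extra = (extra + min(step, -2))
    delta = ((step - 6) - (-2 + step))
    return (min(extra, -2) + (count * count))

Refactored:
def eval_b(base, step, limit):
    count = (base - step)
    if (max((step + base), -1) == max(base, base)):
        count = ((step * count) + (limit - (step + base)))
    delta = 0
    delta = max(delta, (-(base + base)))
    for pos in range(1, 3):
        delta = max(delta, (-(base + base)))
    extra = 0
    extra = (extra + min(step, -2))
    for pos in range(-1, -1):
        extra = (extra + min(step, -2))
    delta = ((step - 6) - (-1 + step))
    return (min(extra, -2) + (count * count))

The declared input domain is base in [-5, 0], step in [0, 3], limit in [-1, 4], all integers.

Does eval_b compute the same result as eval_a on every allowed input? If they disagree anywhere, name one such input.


The one real change (`-2` became `-1`) has no effect anywhere in the declared ranges; all 144 inputs agree.
verdict: equivalent


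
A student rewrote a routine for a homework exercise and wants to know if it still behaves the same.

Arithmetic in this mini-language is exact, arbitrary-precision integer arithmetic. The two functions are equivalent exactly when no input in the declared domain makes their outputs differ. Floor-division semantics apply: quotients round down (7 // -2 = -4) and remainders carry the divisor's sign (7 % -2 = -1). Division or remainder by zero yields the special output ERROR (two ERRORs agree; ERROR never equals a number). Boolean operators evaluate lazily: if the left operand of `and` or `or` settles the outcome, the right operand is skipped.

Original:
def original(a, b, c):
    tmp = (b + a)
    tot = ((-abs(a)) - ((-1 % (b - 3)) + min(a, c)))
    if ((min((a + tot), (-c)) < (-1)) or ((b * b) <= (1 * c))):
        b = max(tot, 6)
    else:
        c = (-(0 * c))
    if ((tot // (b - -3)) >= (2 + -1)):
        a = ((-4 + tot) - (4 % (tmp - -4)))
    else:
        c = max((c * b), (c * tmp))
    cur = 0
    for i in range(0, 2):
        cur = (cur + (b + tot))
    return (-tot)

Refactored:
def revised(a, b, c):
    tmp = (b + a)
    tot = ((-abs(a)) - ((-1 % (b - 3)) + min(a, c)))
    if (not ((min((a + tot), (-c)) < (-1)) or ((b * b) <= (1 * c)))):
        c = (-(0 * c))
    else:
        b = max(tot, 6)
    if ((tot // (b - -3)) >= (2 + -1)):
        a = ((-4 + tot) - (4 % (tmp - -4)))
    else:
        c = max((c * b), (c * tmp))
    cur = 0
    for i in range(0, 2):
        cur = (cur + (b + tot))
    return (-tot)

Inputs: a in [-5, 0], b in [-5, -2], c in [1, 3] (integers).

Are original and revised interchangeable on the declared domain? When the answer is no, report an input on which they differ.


The two are interchangeable: boolean connective usage differs, and every declared input agrees.
Spot check at a=-3, b=-5, c=2 — original: tmp := -8 | tot := 1 | ((min((a + tot), (-c)) < (-1)) or ((b * b) <= (1 * c))): true | b := 6 | ((tot // (b - -3)) >= (2 + -1)): false | c := 12 | cur := 0 | iter i=0: | cur := 7 | iter i=1: | cur := 14 | result -1. revised: tmp := -8 | tot := 1 | (not ((min((a + tot), (-c)) < (-1)) or ((b * b) <= (1 * c)))): false | b := 6 | ((tot // (b - -3)) >= (2 + -1)): false | c := 12 | cur := 0 | iter i=0: | cur := 7 | iter i=1: | cur := 14 | result -1. Both give -1.
Across all 72 domain points the two functions coincide.
verdict: equivalent


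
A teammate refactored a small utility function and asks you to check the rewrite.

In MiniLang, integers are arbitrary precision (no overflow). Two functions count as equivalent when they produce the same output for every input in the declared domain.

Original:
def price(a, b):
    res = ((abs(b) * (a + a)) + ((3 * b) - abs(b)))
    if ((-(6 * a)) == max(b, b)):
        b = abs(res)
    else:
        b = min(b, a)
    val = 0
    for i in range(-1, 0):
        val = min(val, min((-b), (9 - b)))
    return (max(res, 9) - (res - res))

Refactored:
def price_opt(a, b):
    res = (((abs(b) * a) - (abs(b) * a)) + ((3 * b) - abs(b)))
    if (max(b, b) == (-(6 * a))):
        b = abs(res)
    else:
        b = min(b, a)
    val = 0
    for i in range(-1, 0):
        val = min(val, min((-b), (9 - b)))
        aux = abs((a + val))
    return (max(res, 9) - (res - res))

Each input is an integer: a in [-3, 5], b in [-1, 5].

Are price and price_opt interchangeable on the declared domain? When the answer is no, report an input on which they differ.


Evaluate both at a=-3, b=5.
price: res = -20; ((-(6 * a)) == max(b, b)) -> false; b = -3; val = 0; [i=-1]; val = 0; return 9
price_opt: res = 10; (max(b, b) == (-(6 * a))) -> false; b = -3; val = 0; [i=-1]; val = 0; aux = 3; return 10
9 against 10: the behavior changed.
verdict: not equivalent; witness: a=-3, b=5


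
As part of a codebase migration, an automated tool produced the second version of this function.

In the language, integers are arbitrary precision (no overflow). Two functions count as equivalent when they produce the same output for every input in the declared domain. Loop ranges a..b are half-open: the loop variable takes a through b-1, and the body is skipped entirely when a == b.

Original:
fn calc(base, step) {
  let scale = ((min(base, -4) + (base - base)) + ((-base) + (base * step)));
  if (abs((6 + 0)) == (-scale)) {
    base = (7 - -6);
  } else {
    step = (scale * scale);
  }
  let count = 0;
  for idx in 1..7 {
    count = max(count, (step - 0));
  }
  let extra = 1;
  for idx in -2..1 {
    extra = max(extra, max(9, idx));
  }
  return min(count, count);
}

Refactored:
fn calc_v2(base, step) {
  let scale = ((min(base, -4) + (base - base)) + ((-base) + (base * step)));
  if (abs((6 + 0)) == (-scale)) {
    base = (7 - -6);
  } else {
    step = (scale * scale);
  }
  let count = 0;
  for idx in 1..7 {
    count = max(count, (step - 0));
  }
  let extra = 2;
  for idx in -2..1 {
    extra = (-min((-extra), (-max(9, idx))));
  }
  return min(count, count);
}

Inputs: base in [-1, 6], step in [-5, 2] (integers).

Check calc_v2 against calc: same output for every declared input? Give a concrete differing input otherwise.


Equivalent. The one real change (`1` became `2`) has no effect anywhere in the declared ranges.
Sweeping the whole domain (64 inputs) finds no disagreement.
One worked example (base=5, step=2) — calc: scale := 1 | (abs((6 + 0)) == (-scale)): false | step := 1 | count := 0 | iter idx=1: | count := 1 | iter idx=2: | count := 1 | iter idx=3: | count := 1 | iter idx=4: | count := 1 | iter idx=5: | count := 1 | iter idx=6: | count := 1 | extra := 1 | iter idx=-2: | extra := 9 | iter idx=-1: | extra := 9 | iter idx=0: | extra := 9 | result 1; calc_v2: scale := 1 | (abs((6 + 0)) == (-scale)): false | step := 1 | count := 0 | iter idx=1: | count := 1 | iter idx=2: | count := 1 | iter idx=3: | count := 1 | iter idx=4: | count := 1 | iter idx=5: | count := 1 | iter idx=6: | count := 1 | extra := 2 | iter idx=-2: | extra := 9 | iter idx=-1: | extra := 9 | iter idx=0: | extra := 9 | result 1; agreement on 1.
verdict: equivalent


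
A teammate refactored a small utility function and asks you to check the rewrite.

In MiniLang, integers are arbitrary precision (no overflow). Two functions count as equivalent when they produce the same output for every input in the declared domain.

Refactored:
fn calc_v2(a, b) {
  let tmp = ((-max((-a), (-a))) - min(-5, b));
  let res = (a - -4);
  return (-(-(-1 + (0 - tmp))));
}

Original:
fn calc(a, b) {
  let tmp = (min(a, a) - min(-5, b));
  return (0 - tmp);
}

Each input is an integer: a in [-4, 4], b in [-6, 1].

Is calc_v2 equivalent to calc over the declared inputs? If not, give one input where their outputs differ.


Run the pair on a=-4, b=-6.
calc: tmp := 2 | result -2
calc_v2: tmp := 2 | res := 0 | result -3
-2 and -3 differ, so these are not the same function on this domain.
verdict: not equivalent; witness: a=-4, b=-6


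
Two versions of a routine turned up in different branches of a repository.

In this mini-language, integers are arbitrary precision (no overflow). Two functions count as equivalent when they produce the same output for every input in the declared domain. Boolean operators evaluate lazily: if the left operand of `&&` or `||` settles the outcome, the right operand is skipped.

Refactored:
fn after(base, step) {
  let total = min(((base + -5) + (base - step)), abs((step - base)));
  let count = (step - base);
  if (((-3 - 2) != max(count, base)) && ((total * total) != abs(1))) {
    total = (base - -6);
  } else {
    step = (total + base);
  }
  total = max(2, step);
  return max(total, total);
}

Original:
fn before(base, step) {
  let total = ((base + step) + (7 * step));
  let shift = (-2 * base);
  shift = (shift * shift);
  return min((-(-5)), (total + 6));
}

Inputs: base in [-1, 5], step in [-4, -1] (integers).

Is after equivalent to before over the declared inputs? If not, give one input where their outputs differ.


Input base=-1, step=-4: -27 from before versus 2 from after.
verdict: not equivalent; witness: base=-1, step=-4


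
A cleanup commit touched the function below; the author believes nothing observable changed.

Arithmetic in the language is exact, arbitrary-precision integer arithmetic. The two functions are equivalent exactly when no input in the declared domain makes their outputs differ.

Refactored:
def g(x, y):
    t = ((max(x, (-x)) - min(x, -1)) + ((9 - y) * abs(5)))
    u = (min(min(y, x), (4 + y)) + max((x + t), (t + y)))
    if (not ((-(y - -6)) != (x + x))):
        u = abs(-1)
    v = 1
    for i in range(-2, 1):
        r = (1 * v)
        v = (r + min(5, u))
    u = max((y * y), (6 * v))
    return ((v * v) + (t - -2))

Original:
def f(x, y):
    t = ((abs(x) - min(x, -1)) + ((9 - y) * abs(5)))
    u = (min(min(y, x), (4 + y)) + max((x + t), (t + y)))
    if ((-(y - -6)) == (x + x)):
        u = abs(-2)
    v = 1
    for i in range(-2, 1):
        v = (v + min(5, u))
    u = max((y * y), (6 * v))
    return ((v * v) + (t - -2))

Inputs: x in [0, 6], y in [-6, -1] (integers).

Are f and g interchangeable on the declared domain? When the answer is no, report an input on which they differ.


These are not equivalent — on x=0, y=-6 the outputs split (127 vs 94).
f: t becomes 76; next u becomes 70; next ((-(y - -6)) == (x + x)) evaluates to true; next u becomes 2; next v becomes 1; next at i=-2:; next v becomes 3; next at i=-1:; next v becomes 5; next at i=0:; next v becomes 7; next u becomes 42; next final value 127
g: t becomes 76; next u becomes 70; next (not ((-(y - -6)) != (x + x))) evaluates to true; next u becomes 1; next v becomes 1; next at i=-2:; next r becomes 1; next v becomes 2; next at i=-1:; next r becomes 2; next v becomes 3; next at i=0:; next r becomes 3; next v becomes 4; next u becomes 36; next final value 94
verdict: not equivalent; witness: x=0, y=-6


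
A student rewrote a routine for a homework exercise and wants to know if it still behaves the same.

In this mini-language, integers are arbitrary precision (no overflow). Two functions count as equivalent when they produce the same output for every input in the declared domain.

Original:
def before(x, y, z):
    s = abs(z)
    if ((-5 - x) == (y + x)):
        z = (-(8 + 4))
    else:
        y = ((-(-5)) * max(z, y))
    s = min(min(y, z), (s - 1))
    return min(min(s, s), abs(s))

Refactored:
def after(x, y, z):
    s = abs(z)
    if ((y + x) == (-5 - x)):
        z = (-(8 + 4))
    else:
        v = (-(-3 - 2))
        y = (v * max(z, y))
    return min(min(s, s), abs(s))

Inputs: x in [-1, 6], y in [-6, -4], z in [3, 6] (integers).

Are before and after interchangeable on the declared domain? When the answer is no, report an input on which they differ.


These are not equivalent — on x=-1, y=-6, z=3 the outputs split (2 vs 3).
before: s=3, then ((-5 - x) == (y + x)) is false, then y=15, then s=2, then returns 2
after: s=3, then ((y + x) == (-5 - x)) is false, then v=5, then y=15, then returns 3
verdict: not equivalent; witness: x=-1, y=-6, z=3


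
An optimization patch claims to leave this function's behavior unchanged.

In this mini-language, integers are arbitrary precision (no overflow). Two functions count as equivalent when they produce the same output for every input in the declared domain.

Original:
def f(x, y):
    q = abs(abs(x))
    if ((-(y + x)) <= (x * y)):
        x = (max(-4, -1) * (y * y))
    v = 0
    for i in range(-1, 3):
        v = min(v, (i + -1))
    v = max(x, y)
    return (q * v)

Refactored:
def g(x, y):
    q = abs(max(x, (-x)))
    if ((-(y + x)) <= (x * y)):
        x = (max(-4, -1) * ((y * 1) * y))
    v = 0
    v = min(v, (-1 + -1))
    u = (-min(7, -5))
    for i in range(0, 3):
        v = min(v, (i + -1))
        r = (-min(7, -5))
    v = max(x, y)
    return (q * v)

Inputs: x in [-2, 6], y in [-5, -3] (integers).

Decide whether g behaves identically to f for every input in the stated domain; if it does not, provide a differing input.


The two are interchangeable: arithmetic usage differs; and constant usage differs; and local variable names differ; and min/max/abs usage differs; and loop structure differs; and statement counts differ, and every declared input agrees.
As a probe, take x=0, y=-5: f runs q := 0 | ((-(y + x)) <= (x * y)): false | v := 0 | iter i=-1: | v := -2 | iter i=0: | v := -2 | iter i=1: | v := -2 | iter i=2: | v := -2 | v := 0 | result 0; g runs q := 0 | ((-(y + x)) <= (x * y)): false | v := 0 | v := -2 | u := 5 | iter i=0: | v := -2 | r := 5 | iter i=1: | v := -2 | r := 5 | iter i=2: | v := -2 | r := 5 | v := 0 | result 0; both end at 0.
Checked all 27 inputs in the declared domain: the outputs agree on every one.
verdict: equivalent


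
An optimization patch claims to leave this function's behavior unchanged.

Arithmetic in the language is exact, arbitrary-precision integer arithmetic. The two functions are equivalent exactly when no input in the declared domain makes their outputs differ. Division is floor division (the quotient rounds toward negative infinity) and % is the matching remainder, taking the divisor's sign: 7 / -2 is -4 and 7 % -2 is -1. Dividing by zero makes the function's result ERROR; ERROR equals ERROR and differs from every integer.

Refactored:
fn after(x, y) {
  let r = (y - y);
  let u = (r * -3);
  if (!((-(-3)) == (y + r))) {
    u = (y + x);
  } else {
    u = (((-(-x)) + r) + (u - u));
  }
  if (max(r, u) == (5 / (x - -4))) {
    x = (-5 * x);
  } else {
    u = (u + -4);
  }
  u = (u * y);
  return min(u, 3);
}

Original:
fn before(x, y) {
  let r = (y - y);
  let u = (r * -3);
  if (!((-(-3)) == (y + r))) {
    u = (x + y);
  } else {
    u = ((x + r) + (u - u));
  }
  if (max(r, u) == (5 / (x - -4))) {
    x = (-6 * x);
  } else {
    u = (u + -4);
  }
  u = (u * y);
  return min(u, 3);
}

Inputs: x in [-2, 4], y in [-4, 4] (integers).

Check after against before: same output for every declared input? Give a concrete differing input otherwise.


The one real change (`-6` became `-5`) has no effect anywhere in the declared ranges.
Tracing x=4, y=-4: before: r=0, then u=0, then (!((-(-3)) == (y + r))) is true, then u=0, then (max(r, u) == (5 / (x - -4))) is true, then x=-24, then u=0, then returns 0 | after: r=0, then u=0, then (!((-(-3)) == (y + r))) is true, then u=0, then (max(r, u) == (5 / (x - -4))) is true, then x=-20, then u=0, then returns 0 — matching result 0.
An exhaustive pass over the 63 declared inputs shows identical outputs.
verdict: equivalent


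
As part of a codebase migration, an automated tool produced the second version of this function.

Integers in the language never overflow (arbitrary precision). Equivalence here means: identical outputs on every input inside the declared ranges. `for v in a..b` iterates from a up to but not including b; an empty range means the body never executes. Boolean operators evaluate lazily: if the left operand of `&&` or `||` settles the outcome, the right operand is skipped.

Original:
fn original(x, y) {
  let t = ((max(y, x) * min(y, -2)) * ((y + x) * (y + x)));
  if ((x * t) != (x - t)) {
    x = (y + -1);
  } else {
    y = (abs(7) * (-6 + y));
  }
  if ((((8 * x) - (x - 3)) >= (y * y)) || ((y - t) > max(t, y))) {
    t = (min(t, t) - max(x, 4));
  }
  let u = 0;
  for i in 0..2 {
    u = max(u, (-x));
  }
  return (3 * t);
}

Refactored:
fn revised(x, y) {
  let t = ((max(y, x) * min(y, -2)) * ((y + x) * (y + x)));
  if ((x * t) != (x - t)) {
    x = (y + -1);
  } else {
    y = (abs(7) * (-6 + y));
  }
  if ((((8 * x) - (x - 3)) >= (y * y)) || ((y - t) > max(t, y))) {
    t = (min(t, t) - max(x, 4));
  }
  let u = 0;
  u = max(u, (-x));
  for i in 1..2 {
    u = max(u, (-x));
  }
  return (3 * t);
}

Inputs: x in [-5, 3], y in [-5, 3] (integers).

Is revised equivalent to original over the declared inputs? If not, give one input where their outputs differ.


The two versions differ — the changes include loop structure differs, statement counts differ, min/max/abs usage differs.
Tracing x=3, y=-4: original: t := -12 | ((x * t) != (x - t)): true | x := -5 | ((((8 * x) - (x - 3)) >= (y * y)) || ((y - t) > max(t, y))): true | t := -16 | u := 0 | iter i=0: | u := 5 | iter i=1: | u := 5 | result -48 | revised: t := -12 | ((x * t) != (x - t)): true | x := -5 | ((((8 * x) - (x - 3)) >= (y * y)) || ((y - t) > max(t, y))): true | t := -16 | u := 0 | u := 5 | iter i=1: | u := 5 | result -48 — matching result -48.
An exhaustive pass over the 81 declared inputs shows identical outputs.
verdict: equivalent


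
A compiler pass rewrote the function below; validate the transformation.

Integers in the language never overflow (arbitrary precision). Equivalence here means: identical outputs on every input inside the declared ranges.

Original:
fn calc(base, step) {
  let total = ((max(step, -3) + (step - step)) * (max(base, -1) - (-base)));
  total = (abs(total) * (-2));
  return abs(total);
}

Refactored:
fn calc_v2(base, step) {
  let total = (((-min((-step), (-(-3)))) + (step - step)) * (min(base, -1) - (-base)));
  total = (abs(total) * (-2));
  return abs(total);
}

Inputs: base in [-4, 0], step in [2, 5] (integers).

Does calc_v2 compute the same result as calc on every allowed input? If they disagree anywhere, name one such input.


Input base=-4, step=2: 20 from calc versus 32 from calc_v2.
verdict: not equivalent; witness: base=-4, step=2


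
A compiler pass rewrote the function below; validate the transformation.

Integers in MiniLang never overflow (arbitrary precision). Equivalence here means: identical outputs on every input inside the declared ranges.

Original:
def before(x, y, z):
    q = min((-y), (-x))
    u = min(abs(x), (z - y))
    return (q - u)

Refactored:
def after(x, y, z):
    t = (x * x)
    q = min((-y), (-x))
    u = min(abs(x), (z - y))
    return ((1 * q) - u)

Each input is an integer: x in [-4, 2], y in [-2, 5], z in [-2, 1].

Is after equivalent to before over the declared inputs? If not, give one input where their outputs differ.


Beyond behavior-preserving changes, the revision adds an assignment to `t` whose value nothing reads; all 224 inputs agree.
verdict: equivalent


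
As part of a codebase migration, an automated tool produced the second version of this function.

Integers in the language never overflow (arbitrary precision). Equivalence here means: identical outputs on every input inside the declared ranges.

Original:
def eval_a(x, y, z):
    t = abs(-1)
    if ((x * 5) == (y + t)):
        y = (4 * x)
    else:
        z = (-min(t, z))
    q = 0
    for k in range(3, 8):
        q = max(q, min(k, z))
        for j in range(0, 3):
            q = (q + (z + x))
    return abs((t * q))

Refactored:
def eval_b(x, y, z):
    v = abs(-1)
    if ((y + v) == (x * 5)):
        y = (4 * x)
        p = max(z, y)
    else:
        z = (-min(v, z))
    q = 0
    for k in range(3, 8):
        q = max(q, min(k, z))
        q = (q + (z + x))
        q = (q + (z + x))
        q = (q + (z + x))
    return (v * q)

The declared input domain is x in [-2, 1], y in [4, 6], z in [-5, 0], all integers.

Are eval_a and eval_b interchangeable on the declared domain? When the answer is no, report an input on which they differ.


Run the pair on x=-2, y=4, z=-1.
eval_a: t=1, then ((x * 5) == (y + t)) is false, then z=1, then q=0, then (k=3), then q=1, then (j=0), then q=0, then (j=1), then q=-1, then (j=2), then q=-2, then (k=4), then q=1, then (j=0), then q=0, then (j=1), then q=-1, then (j=2), then q=-2, then (k=5), then q=1, then (j=0), then q=0, then (j=1), then q=-1, then (j=2), then q=-2, then (k=6), then q=1, then (j=0), then q=0, then (j=1), then q=-1, then (j=2), then q=-2, then (k=7), then q=1, then (j=0), then q=0, then (j=1), then q=-1, then (j=2), then q=-2, then returns 2
eval_b: v=1, then ((y + v) == (x * 5)) is false, then z=1, then q=0, then (k=3), then q=1, then q=0, then q=-1, then q=-2, then (k=4), then q=1, then q=0, then q=-1, then q=-2, then (k=5), then q=1, then q=0, then q=-1, then q=-2, then (k=6), then q=1, then q=0, then q=-1, then q=-2, then (k=7), then q=1, then q=0, then q=-1, then q=-2, then returns -2
2 and -2 differ, so these are not the same function on this domain.
verdict: not equivalent; witness: x=-2, y=4, z=-1


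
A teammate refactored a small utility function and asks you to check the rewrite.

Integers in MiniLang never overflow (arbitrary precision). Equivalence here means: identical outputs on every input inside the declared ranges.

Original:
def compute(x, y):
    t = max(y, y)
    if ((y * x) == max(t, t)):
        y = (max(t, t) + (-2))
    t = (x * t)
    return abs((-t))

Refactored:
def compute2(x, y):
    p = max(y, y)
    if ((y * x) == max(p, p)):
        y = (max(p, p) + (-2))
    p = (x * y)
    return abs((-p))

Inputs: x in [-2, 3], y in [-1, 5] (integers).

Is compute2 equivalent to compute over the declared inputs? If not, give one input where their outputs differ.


Take x=-2, y=0.
compute: t = 0; ((y * x) == max(t, t)) -> true; y = -2; t = 0; return 0
compute2: p = 0; ((y * x) == max(p, p)) -> true; y = -2; p = 4; return 4
0 != 4, so the rewrite changes behavior.
verdict: not equivalent; witness: x=-2, y=0


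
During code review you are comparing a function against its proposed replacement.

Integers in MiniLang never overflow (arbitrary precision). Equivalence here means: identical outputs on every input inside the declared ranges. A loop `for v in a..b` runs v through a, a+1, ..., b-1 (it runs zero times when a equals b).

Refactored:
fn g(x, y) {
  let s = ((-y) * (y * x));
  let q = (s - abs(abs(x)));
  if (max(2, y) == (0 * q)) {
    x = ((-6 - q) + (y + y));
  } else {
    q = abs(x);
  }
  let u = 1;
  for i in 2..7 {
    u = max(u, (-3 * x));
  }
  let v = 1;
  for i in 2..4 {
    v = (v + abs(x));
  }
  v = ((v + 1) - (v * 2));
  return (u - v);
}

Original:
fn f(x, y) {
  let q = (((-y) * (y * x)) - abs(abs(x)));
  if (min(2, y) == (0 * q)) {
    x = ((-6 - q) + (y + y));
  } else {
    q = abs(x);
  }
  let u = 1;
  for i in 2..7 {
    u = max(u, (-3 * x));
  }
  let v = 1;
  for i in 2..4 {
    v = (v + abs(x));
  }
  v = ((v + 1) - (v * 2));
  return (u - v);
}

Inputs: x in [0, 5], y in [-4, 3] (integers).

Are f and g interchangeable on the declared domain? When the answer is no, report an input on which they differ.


There is a counterexample at x=0, y=0: 30 on one side, 1 on the other.
f: q = 0; (min(2, y) == (0 * q)) -> true; x = -6; u = 1; [i=2]; u = 18; [i=3]; u = 18; [i=4]; u = 18; [i=5]; u = 18; [i=6]; u = 18; v = 1; [i=2]; v = 7; [i=3]; v = 13; v = -12; return 30
g: s = 0; q = 0; (max(2, y) == (0 * q)) -> false; q = 0; u = 1; [i=2]; u = 1; [i=3]; u = 1; [i=4]; u = 1; [i=5]; u = 1; [i=6]; u = 1; v = 1; [i=2]; v = 1; [i=3]; v = 1; v = 0; return 1
verdict: not equivalent; witness: x=0, y=0


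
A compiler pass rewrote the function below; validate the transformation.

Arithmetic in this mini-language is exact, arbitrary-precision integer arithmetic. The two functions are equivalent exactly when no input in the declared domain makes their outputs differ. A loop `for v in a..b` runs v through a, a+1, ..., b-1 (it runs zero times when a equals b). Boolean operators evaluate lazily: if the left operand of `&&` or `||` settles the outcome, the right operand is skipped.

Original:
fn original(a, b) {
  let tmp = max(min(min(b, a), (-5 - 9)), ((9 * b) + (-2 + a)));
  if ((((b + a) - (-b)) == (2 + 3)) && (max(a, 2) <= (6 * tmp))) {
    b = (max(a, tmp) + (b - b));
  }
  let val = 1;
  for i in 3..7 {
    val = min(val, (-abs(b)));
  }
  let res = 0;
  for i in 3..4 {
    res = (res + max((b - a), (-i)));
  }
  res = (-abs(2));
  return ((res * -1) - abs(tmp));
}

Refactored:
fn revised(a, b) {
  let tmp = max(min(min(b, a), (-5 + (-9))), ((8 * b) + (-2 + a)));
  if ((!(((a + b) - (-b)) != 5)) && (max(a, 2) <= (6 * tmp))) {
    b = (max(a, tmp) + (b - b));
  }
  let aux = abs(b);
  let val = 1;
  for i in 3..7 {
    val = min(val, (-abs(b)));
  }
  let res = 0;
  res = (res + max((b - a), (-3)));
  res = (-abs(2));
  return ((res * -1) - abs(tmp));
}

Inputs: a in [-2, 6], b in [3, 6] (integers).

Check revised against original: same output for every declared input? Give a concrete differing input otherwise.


Try a=-2, b=3.
original: tmp=23, then ((((b + a) - (-b)) == (2 + 3)) && (max(a, 2) <= (6 * tmp))) is false, then val=1, then (i=3), then val=-3, then (i=4), then val=-3, then (i=5), then val=-3, then (i=6), then val=-3, then res=0, then (i=3), then res=5, then res=-2, then returns -21
revised: tmp=20, then ((!(((a + b) - (-b)) != 5)) && (max(a, 2) <= (6 * tmp))) is false, then aux=3, then val=1, then (i=3), then val=-3, then (i=4), then val=-3, then (i=5), then val=-3, then (i=6), then val=-3, then res=0, then res=5, then res=-2, then returns -18
-21 vs -18 — the two versions disagree here.
verdict: not equivalent; witness: a=-2, b=3


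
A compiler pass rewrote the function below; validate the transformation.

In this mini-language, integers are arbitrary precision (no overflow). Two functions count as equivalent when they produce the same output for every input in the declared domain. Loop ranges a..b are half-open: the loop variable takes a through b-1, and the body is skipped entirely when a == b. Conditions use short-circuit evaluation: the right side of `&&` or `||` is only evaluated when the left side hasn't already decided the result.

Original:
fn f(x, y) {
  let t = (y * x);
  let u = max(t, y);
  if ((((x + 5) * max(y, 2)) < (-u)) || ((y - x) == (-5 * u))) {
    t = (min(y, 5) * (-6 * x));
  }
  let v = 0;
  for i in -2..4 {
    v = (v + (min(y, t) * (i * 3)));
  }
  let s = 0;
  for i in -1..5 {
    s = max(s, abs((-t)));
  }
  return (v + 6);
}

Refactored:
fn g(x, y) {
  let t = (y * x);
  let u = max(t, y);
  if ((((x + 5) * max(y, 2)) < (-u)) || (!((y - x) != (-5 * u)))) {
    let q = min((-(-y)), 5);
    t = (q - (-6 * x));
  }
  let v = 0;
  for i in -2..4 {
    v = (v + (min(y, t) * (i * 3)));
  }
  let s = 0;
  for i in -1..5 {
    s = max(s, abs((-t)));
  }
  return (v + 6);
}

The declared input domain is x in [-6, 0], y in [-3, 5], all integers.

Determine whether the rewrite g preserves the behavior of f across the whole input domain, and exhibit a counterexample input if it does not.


Run the pair on x=-6, y=0.
f: t=0, then u=0, then ((((x + 5) * max(y, 2)) < (-u)) || ((y - x) == (-5 * u))) is true, then t=0, then v=0, then (i=-2), then v=0, then (i=-1), then v=0, then (i=0), then v=0, then (i=1), then v=0, then (i=2), then v=0, then (i=3), then v=0, then s=0, then (i=-1), then s=0, then (i=0), then s=0, then (i=1), then s=0, then (i=2), then s=0, then (i=3), then s=0, then (i=4), then s=0, then returns 6
g: t=0, then u=0, then ((((x + 5) * max(y, 2)) < (-u)) || (!((y - x) != (-5 * u)))) is true, then q=0, then t=-36, then v=0, then (i=-2), then v=216, then (i=-1), then v=324, then (i=0), then v=324, then (i=1), then v=216, then (i=2), then v=0, then (i=3), then v=-324, then s=0, then (i=-1), then s=36, then (i=0), then s=36, then (i=1), then s=36, then (i=2), then s=36, then (i=3), then s=36, then (i=4), then s=36, then returns -318
6 against -318: the behavior changed.
verdict: not equivalent; witness: x=-6, y=0


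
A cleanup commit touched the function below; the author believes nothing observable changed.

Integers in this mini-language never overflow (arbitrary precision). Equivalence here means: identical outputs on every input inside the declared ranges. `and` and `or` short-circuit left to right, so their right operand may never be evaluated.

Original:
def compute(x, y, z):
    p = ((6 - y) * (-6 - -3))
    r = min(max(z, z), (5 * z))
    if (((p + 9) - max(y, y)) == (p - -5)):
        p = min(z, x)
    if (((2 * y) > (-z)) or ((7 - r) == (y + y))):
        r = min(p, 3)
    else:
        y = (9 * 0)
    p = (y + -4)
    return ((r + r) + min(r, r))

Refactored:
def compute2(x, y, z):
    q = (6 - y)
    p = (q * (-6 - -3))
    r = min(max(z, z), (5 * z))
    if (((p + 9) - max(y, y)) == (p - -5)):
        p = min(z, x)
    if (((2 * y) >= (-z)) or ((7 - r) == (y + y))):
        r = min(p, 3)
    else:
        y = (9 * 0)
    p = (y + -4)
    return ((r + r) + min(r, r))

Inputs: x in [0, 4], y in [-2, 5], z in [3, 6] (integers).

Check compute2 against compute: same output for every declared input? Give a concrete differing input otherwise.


These are not equivalent — on x=0, y=-2, z=4 the outputs split (12 vs -72).
compute: p = -24; r = 4; (((p + 9) - max(y, y)) == (p - -5)) -> false; (((2 * y) > (-z)) or ((7 - r) == (y + y))) -> false; y = 0; p = -4; return 12
compute2: q = 8; p = -24; r = 4; (((p + 9) - max(y, y)) == (p - -5)) -> false; (((2 * y) >= (-z)) or ((7 - r) == (y + y))) -> true; r = -24; p = -6; return -72
verdict: not equivalent; witness: x=0, y=-2, z=4


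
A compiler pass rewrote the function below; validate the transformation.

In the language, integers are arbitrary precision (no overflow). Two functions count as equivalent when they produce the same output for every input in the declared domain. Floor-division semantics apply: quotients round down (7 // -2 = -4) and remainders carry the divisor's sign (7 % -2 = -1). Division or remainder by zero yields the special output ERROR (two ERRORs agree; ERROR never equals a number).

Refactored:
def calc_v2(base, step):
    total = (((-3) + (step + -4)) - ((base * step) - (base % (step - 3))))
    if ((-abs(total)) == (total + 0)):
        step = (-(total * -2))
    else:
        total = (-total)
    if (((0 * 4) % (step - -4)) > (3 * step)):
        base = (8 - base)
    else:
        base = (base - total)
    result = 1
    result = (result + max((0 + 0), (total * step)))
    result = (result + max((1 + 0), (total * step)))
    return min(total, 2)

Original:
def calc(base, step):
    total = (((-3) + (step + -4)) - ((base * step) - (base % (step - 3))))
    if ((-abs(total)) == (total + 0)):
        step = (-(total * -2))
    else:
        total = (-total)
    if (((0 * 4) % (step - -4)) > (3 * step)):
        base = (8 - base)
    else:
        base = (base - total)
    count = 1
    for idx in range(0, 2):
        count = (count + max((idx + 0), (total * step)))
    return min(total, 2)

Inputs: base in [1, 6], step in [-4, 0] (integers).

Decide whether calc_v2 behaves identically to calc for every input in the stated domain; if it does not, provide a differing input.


The two versions differ — the changes include loop structure differs; local variable names differ; min/max/abs usage differs; arithmetic usage differs; constant usage differs.
One worked example (base=1, step=0) — calc: total := -9 | ((-abs(total)) == (total + 0)): true | step := -18 | (((0 * 4) % (step - -4)) > (3 * step)): true | base := 7 | count := 1 | iter idx=0: | count := 163 | iter idx=1: | count := 325 | result -9; calc_v2: total := -9 | ((-abs(total)) == (total + 0)): true | step := -18 | (((0 * 4) % (step - -4)) > (3 * step)): true | base := 7 | result := 1 | result := 163 | result := 325 | result -9; agreement on -9.
Across all 30 domain points the two functions coincide.
verdict: equivalent


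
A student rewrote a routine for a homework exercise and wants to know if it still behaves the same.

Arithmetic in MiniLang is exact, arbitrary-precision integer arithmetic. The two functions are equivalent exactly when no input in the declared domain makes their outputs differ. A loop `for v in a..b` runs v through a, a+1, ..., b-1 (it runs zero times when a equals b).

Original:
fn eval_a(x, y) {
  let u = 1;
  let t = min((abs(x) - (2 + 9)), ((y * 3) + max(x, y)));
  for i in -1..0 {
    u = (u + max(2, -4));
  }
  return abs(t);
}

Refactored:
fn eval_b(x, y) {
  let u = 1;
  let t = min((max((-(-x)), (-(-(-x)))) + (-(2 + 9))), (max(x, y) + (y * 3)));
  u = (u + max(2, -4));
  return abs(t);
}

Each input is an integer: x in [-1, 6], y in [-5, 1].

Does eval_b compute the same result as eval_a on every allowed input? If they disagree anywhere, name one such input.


This is a faithful refactor — min/max/abs usage differs, and arithmetic usage differs, and loop structure differs, and statement counts differ, and local variable names differ, but the computed results match everywhere.
As a probe, take x=4, y=0: eval_a runs u := 1 | t := -7 | iter i=-1: | u := 3 | result 7; eval_b runs u := 1 | t := -7 | u := 3 | result 7; both end at 7.
Sweeping the whole domain (56 inputs) finds no disagreement.
verdict: equivalent


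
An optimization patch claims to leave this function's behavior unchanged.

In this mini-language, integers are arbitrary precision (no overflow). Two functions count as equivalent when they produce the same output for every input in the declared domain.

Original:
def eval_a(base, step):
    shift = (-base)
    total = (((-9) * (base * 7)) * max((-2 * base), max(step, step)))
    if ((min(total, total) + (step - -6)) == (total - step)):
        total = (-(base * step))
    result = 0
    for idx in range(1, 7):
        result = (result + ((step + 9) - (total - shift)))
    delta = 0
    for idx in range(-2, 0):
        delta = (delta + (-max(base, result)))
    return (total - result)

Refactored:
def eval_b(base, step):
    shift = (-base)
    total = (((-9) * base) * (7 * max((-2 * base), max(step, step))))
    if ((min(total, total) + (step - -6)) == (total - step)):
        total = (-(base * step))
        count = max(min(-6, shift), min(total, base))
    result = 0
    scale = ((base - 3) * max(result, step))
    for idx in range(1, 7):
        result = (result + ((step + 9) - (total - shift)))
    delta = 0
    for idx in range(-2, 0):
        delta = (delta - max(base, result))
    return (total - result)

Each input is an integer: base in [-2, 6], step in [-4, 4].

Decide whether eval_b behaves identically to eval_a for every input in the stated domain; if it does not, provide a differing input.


Whatever the rewrite altered, no input in the stated domain can expose a difference.
One worked example (base=-1, step=-1) — eval_a: shift = 1; total = 126; ((min(total, total) + (step - -6)) == (total - step)) -> false; result = 0; [idx=1]; result = -117; [idx=2]; result = -234; [idx=3]; result = -351; [idx=4]; result = -468; [idx=5]; result = -585; [idx=6]; result = -702; delta = 0; [idx=-2]; delta = 1; [idx=-1]; delta = 2; return 828; eval_b: shift = 1; total = 126; ((min(total, total) + (step - -6)) == (total - step)) -> false; result = 0; scale = 0; [idx=1]; result = -117; [idx=2]; result = -234; [idx=3]; result = -351; [idx=4]; result = -468; [idx=5]; result = -585; [idx=6]; result = -702; delta = 0; [idx=-2]; delta = 1; [idx=-1]; delta = 2; return 828; agreement on 828.
Checked all 81 inputs in the declared domain: the outputs agree on every one.
verdict: equivalent
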